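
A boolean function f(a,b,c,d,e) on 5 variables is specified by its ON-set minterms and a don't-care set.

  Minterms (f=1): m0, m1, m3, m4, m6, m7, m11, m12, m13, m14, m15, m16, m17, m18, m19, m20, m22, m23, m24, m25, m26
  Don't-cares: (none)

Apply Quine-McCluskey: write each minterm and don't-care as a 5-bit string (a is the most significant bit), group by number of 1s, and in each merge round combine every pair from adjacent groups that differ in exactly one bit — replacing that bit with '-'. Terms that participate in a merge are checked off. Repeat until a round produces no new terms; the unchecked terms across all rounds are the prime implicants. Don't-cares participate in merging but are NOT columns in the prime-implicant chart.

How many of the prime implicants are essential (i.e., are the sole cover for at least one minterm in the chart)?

4

Round 0: 00000✓ 00001✓ 00011✓ 00100✓ 00110✓ 00111✓ 01011✓ 01100✓ 01101✓ 01110✓ 01111✓ 10000✓ 10001✓ 10010✓ 10011✓ 10100✓ 10110✓ 10111✓ 11000✓ 11001✓ 11010✓
Round 1: -0000✓ -0001✓ -0011✓ -0100✓ -0110✓ -0111✓ 0-011✓ 0-100✓ 0-110✓ 0-111✓ 00-00✓ 00-11✓ 000-1✓ 0000-✓ 001-0✓ 0011-✓ 01-11✓ 011-0✓ 011-1✓ 0110-✓ 0111-✓ 1-000✓ 1-001✓ 1-010✓ 10-00✓ 10-10✓ 10-11✓ 100-0✓ 100-1✓ 1000-✓ 1001-✓ 101-0✓ 1011-✓ 110-0✓ 1100-✓
Round 2: -0-00 -0-11 -00-1 -000- -01-0 -011- 0--11 0-1-0 0-11- 011-- 1-0-0 1-00- 10--0 10-1- 100--
PIs = {-0-00, -0-11, -00-1, -000-, -01-0, -011-, 0--11, 0-1-0, 0-11-, 011--, 1-0-0, 1-00-, 10--0, 10-1-, 100--}
Coverage chart:
  m0: -0-00,-000-
  m1: -00-1,-000-
  m3: -0-11,-00-1,0--11
  m4: -0-00,-01-0,0-1-0
  m6: -01-0,-011-,0-1-0,0-11-
  m7: -0-11,-011-,0--11,0-11-
  m11: 0--11 ←essential
  m12: 0-1-0,011--
  m13: 011-- ←essential
  m14: 0-1-0,0-11-,011--
  m15: 0--11,0-11-,011--
  m16: -0-00,-000-,1-0-0,1-00-,10--0,100--
  m17: -00-1,-000-,1-00-,100--
  m18: 1-0-0,10--0,10-1-,100--
  m19: -0-11,-00-1,10-1-,100--
  m20: -0-00,-01-0,10--0
  m22: -01-0,-011-,10--0,10-1-
  m23: -0-11,-011-,10-1-
  m24: 1-0-0,1-00-
  m25: 1-00- ←essential
  m26: 1-0-0 ←essential
Essential: 0--11, 011--, 1-0-0, 1-00-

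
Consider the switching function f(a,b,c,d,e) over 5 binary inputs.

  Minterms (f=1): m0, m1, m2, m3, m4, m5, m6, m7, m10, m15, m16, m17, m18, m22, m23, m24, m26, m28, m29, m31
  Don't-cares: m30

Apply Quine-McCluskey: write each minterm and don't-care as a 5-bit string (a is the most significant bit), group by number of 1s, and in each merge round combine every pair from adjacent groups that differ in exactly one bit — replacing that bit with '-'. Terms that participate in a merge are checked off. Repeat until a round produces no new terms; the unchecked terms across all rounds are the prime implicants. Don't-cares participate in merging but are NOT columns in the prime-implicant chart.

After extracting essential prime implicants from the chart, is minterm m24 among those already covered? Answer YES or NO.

size-2^0 implicants → 00000(✓)  00001(✓)  00010(✓)  00011(✓)  00100(✓)  00101(✓)  00110(✓)  00111(✓)  01010(✓)  01111(✓)  10000(✓)  10001(✓)  10010(✓)  10110(✓)  10111(✓)  11000(✓)  11010(✓)  11100(✓)  11101(✓)  11110(✓)  11111(✓)
size-2^1 implicants → -0000(✓)  -0001(✓)  -0010(✓)  -0110(✓)  -0111(✓)  -1010(✓)  -1111(✓)  0-010(✓)  0-111(✓)  00-00(✓)  00-01(✓)  00-10(✓)  00-11(✓)  000-0(✓)  000-1(✓)  0000-(✓)  0001-(✓)  001-0(✓)  001-1(✓)  0010-(✓)  0011-(✓)  1-000(✓)  1-010(✓)  1-110(✓)  1-111(✓)  10-10(✓)  100-0(✓)  1000-(✓)  1011-(✓)  11-00(✓)  11-10(✓)  110-0(✓)  111-0(✓)  111-1(✓)  1110-(✓)  1111-(✓)
size-2^2 implicants → --010  --111  -0-10  -00-0  -000-  -011-  00--0(✓)  00--1(✓)  00-0-(✓)  00-1-(✓)  000--(✓)  001--(✓)  1--10  1-0-0  1-11-  11--0  111--
size-2^3 implicants → 00---
Unchecked terms (primes): --010, --111, -0-10, -00-0, -000-, -011-, 00---, 1--10, 1-0-0, 1-11-, 11--0, 111--
Minterm coverage:
  m0 ⊆ -00-0,-000-,00---
  m1 ⊆ -000-,00---
  m2 ⊆ --010,-0-10,-00-0,00---
  m3 ⊆ 00--- [E]
  m4 ⊆ 00--- [E]
  m5 ⊆ 00--- [E]
  m6 ⊆ -0-10,-011-,00---
  m7 ⊆ --111,-011-,00---
  m10 ⊆ --010 [E]
  m15 ⊆ --111 [E]
  m16 ⊆ -00-0,-000-,1-0-0
  m17 ⊆ -000- [E]
  m18 ⊆ --010,-0-10,-00-0,1--10,1-0-0
  m22 ⊆ -0-10,-011-,1--10,1-11-
  m23 ⊆ --111,-011-,1-11-
  m24 ⊆ 1-0-0,11--0
  m26 ⊆ --010,1--10,1-0-0,11--0
  m28 ⊆ 11--0,111--
  m29 ⊆ 111-- [E]
  m31 ⊆ --111,1-11-,111--
E = {--010, --111, -000-, 00---, 111--}

NO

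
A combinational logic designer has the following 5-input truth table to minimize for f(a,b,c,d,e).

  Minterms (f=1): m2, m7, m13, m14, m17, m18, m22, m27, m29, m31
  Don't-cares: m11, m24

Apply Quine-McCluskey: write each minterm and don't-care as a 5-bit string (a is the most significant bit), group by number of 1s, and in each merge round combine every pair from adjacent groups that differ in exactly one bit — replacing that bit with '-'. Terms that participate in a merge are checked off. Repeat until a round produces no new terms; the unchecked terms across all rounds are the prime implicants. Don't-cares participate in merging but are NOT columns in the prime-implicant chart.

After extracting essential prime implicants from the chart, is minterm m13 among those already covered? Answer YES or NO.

Round 0: 00010✓ 00111 01011✓ 01101✓ 01110 10001 10010✓ 10110✓ 11000 11011✓ 11101✓ 11111✓
Round 1: -0010 -1011 -1101 10-10 11-11 111-1
PIs = {-0010, -1011, -1101, 00111, 01110, 10-10, 10001, 11-11, 11000, 111-1}
Coverage chart:
  m2: -0010 ←essential
  m7: 00111 ←essential
  m13: -1101 ←essential
  m14: 01110 ←essential
  m17: 10001 ←essential
  m18: -0010,10-10
  m22: 10-10 ←essential
  m27: -1011,11-11
  m29: -1101,111-1
  m31: 11-11,111-1
Essential: -0010, -1101, 00111, 01110, 10-10, 10001

YES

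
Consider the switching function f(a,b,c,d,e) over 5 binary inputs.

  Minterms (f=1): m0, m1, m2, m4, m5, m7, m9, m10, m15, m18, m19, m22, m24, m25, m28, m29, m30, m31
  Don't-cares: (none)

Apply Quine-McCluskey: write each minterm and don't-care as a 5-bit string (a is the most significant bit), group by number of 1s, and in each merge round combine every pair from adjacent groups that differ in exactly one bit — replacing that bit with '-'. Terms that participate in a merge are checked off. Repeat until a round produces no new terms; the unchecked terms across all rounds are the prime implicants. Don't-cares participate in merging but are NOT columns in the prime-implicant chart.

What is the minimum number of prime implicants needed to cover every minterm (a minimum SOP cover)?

Round 0: 00000✓ 00001✓ 00010✓ 00100✓ 00101✓ 00111✓ 01001✓ 01010✓ 01111✓ 10010✓ 10011✓ 10110✓ 11000✓ 11001✓ 11100✓ 11101✓ 11110✓ 11111✓
Round 1: -0010 -1001 -1111 0-001 0-010 0-111 00-00✓ 00-01✓ 000-0 0000-✓ 001-1 0010-✓ 1-110 10-10 1001- 11-00✓ 11-01✓ 1100-✓ 111-0✓ 111-1✓ 1110-✓ 1111-✓
Round 2: 00-0- 11-0- 111--
PIs = {-0010, -1001, -1111, 0-001, 0-010, 0-111, 00-0-, 000-0, 001-1, 1-110, 10-10, 1001-, 11-0-, 111--}
Coverage chart:
  m0: 00-0-,000-0
  m1: 0-001,00-0-
  m2: -0010,0-010,000-0
  m4: 00-0- ←essential
  m5: 00-0-,001-1
  m7: 0-111,001-1
  m9: -1001,0-001
  m10: 0-010 ←essential
  m15: -1111,0-111
  m18: -0010,10-10,1001-
  m19: 1001- ←essential
  m22: 1-110,10-10
  m24: 11-0- ←essential
  m25: -1001,11-0-
  m28: 11-0-,111--
  m29: 11-0-,111--
  m30: 1-110,111--
  m31: -1111,111--
Essential: 0-010, 00-0-, 1001-, 11-0-
Petrick residual → -1001, -1111, 0-111, 1-110
Min cover (8 terms): bc'd'e + bcde + a'c'de' + a'cde + a'b'd' + acde' + ab'c'd + abd'

8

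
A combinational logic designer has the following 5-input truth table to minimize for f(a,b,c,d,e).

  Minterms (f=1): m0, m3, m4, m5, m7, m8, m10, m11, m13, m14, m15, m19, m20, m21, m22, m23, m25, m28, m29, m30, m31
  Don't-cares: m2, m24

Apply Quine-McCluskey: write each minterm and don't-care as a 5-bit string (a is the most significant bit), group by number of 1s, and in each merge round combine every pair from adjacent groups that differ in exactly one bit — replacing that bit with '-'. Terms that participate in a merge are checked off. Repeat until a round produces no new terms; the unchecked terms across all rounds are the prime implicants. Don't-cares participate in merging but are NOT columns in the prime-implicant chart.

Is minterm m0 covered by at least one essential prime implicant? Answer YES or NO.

NO

size-2^0 implicants → 00000(✓)  00010(✓)  00011(✓)  00100(✓)  00101(✓)  00111(✓)  01000(✓)  01010(✓)  01011(✓)  01101(✓)  01110(✓)  01111(✓)  10011(✓)  10100(✓)  10101(✓)  10110(✓)  10111(✓)  11000(✓)  11001(✓)  11100(✓)  11101(✓)  11110(✓)  11111(✓)
size-2^1 implicants → -0011(✓)  -0100(✓)  -0101(✓)  -0111(✓)  -1000  -1101(✓)  -1110(✓)  -1111(✓)  0-000(✓)  0-010(✓)  0-011(✓)  0-101(✓)  0-111(✓)  00-00  00-11(✓)  000-0(✓)  0001-(✓)  001-1(✓)  0010-(✓)  01-10(✓)  01-11(✓)  010-0(✓)  0101-(✓)  011-1(✓)  0111-(✓)  1-100(✓)  1-101(✓)  1-110(✓)  1-111(✓)  10-11(✓)  101-0(✓)  101-1(✓)  1010-(✓)  1011-(✓)  11-00(✓)  11-01(✓)  1100-(✓)  111-0(✓)  111-1(✓)  1110-(✓)  1111-(✓)
size-2^2 implicants → --101(✓)  --111(✓)  -0-11  -01-1(✓)  -010-  -11-1(✓)  -111-  0--11  0-0-0  0-01-  0-1-1(✓)  01-1-  1-1-0(✓)  1-1-1(✓)  1-10-(✓)  1-11-(✓)  101--(✓)  11-0-  111--(✓)
size-2^3 implicants → --1-1  1-1--
Unchecked terms (primes): --1-1, -0-11, -010-, -1000, -111-, 0--11, 0-0-0, 0-01-, 00-00, 01-1-, 1-1--, 11-0-
Minterm coverage:
  m0 ⊆ 0-0-0,00-00
  m3 ⊆ -0-11,0--11,0-01-
  m4 ⊆ -010-,00-00
  m5 ⊆ --1-1,-010-
  m7 ⊆ --1-1,-0-11,0--11
  m8 ⊆ -1000,0-0-0
  m10 ⊆ 0-0-0,0-01-,01-1-
  m11 ⊆ 0--11,0-01-,01-1-
  m13 ⊆ --1-1 [E]
  m14 ⊆ -111-,01-1-
  m15 ⊆ --1-1,-111-,0--11,01-1-
  m19 ⊆ -0-11 [E]
  m20 ⊆ -010-,1-1--
  m21 ⊆ --1-1,-010-,1-1--
  m22 ⊆ 1-1-- [E]
  m23 ⊆ --1-1,-0-11,1-1--
  m25 ⊆ 11-0- [E]
  m28 ⊆ 1-1--,11-0-
  m29 ⊆ --1-1,1-1--,11-0-
  m30 ⊆ -111-,1-1--
  m31 ⊆ --1-1,-111-,1-1--
E = {--1-1, -0-11, 1-1--, 11-0-}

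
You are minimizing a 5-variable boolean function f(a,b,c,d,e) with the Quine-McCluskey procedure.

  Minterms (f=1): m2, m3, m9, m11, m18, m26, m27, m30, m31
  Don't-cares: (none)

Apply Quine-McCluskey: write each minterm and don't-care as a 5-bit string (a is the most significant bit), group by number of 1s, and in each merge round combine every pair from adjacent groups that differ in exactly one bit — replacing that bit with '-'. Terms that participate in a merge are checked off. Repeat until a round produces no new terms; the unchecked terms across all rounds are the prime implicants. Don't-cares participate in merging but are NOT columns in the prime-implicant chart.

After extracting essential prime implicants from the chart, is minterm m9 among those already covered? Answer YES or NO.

Round 0: 00010✓ 00011✓ 01001✓ 01011✓ 10010✓ 11010✓ 11011✓ 11110✓ 11111✓
Round 1: -0010 -1011 0-011 0001- 010-1 1-010 11-10✓ 11-11✓ 1101-✓ 1111-✓
Round 2: 11-1-
PIs = {-0010, -1011, 0-011, 0001-, 010-1, 1-010, 11-1-}
Coverage chart:
  m2: -0010,0001-
  m3: 0-011,0001-
  m9: 010-1 ←essential
  m11: -1011,0-011,010-1
  m18: -0010,1-010
  m26: 1-010,11-1-
  m27: -1011,11-1-
  m30: 11-1- ←essential
  m31: 11-1- ←essential
Essential: 010-1, 11-1-

YES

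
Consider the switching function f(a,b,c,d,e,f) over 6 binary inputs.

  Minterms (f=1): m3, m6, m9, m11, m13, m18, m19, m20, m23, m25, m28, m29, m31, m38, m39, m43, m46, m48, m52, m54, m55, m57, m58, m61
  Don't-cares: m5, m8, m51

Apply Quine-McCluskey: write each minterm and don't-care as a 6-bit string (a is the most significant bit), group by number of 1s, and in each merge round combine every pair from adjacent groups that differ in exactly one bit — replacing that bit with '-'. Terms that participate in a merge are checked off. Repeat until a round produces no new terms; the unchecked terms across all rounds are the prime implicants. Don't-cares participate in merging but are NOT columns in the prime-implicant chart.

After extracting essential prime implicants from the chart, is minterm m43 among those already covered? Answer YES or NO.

YES

size-2^0 implicants → 000011(✓)  000101(✓)  000110(✓)  001000(✓)  001001(✓)  001011(✓)  001101(✓)  010010(✓)  010011(✓)  010100(✓)  010111(✓)  011001(✓)  011100(✓)  011101(✓)  011111(✓)  100110(✓)  100111(✓)  101011(✓)  101110(✓)  110000(✓)  110011(✓)  110100(✓)  110110(✓)  110111(✓)  111001(✓)  111010  111101(✓)
size-2^1 implicants → -00110  -01011  -10011(✓)  -10100  -10111(✓)  -11001(✓)  -11101(✓)  0-0011  0-1001(✓)  0-1101(✓)  00-011  00-101  001-01(✓)  0010-1  00100-  01-100  01-111  010-11(✓)  01001-  011-01(✓)  0111-1  01110-  1-0110(✓)  1-0111(✓)  10-110  10011-(✓)  110-00  110-11(✓)  1101-0  11011-(✓)  111-01(✓)
size-2^2 implicants → -10-11  -11-01  0-1-01  1-011-
Unchecked terms (primes): -00110, -01011, -10-11, -10100, -11-01, 0-0011, 0-1-01, 00-011, 00-101, 0010-1, 00100-, 01-100, 01-111, 01001-, 0111-1, 01110-, 1-011-, 10-110, 110-00, 1101-0, 111010
Minterm coverage:
  m3 ⊆ 0-0011,00-011
  m6 ⊆ -00110 [E]
  m9 ⊆ 0-1-01,0010-1,00100-
  m11 ⊆ -01011,00-011,0010-1
  m13 ⊆ 0-1-01,00-101
  m18 ⊆ 01001- [E]
  m19 ⊆ -10-11,0-0011,01001-
  m20 ⊆ -10100,01-100
  m23 ⊆ -10-11,01-111
  m25 ⊆ -11-01,0-1-01
  m28 ⊆ 01-100,01110-
  m29 ⊆ -11-01,0-1-01,0111-1,01110-
  m31 ⊆ 01-111,0111-1
  m38 ⊆ -00110,1-011-,10-110
  m39 ⊆ 1-011- [E]
  m43 ⊆ -01011 [E]
  m46 ⊆ 10-110 [E]
  m48 ⊆ 110-00 [E]
  m52 ⊆ -10100,110-00,1101-0
  m54 ⊆ 1-011-,1101-0
  m55 ⊆ -10-11,1-011-
  m57 ⊆ -11-01 [E]
  m58 ⊆ 111010 [E]
  m61 ⊆ -11-01 [E]
E = {-00110, -01011, -11-01, 01001-, 1-011-, 10-110, 110-00, 111010}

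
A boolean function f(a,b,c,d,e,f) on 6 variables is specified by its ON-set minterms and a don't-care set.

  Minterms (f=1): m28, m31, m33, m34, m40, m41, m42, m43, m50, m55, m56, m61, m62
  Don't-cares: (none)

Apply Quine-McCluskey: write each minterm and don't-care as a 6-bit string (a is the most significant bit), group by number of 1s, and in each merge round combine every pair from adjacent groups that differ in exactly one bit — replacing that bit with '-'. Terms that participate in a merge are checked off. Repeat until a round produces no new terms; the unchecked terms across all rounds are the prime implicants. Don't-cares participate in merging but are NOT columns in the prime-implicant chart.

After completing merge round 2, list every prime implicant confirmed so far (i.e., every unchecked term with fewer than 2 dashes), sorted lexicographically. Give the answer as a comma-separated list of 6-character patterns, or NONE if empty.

Round 0: 011100 011111 100001✓ 100010✓ 101000✓ 101001✓ 101010✓ 101011✓ 110010✓ 110111 111000✓ 111101 111110
Round 1: 1-0010 1-1000 10-001 10-010 1010-0✓ 1010-1✓ 10100-✓ 10101-✓
Round 2: 1010--
PIs = {011100, 011111, 1-0010, 1-1000, 10-001, 10-010, 1010--, 110111, 111101, 111110}

011100, 011111, 1-0010, 1-1000, 10-001, 10-010, 110111, 111101, 111110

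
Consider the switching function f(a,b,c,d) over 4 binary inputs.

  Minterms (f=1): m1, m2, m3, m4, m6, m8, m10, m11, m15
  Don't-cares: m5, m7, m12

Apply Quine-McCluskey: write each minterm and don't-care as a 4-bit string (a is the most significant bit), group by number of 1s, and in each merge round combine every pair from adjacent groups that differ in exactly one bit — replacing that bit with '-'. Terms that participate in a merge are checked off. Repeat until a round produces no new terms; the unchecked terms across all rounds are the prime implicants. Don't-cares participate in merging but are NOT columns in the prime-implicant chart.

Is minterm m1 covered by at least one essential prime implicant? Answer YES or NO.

size-2^0 implicants → 0001(✓)  0010(✓)  0011(✓)  0100(✓)  0101(✓)  0110(✓)  0111(✓)  1000(✓)  1010(✓)  1011(✓)  1100(✓)  1111(✓)
size-2^1 implicants → -010(✓)  -011(✓)  -100  -111(✓)  0-01(✓)  0-10(✓)  0-11(✓)  00-1(✓)  001-(✓)  01-0(✓)  01-1(✓)  010-(✓)  011-(✓)  1-00  1-11(✓)  10-0  101-(✓)
size-2^2 implicants → --11  -01-  0--1  0-1-  01--
Unchecked terms (primes): --11, -01-, -100, 0--1, 0-1-, 01--, 1-00, 10-0
Minterm coverage:
  m1 ⊆ 0--1 [E]
  m2 ⊆ -01-,0-1-
  m3 ⊆ --11,-01-,0--1,0-1-
  m4 ⊆ -100,01--
  m6 ⊆ 0-1-,01--
  m8 ⊆ 1-00,10-0
  m10 ⊆ -01-,10-0
  m11 ⊆ --11,-01-
  m15 ⊆ --11 [E]
E = {--11, 0--1}

YES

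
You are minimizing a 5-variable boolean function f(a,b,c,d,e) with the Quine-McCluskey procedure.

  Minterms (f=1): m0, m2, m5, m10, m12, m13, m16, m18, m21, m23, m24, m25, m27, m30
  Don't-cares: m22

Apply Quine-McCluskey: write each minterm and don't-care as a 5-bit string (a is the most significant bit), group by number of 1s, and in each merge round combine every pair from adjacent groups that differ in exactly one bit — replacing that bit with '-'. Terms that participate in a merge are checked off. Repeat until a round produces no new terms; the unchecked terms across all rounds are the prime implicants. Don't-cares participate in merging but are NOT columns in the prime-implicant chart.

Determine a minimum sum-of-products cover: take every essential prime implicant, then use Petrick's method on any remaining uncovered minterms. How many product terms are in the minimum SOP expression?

size-2^0 implicants → 00000(✓)  00010(✓)  00101(✓)  01010(✓)  01100(✓)  01101(✓)  10000(✓)  10010(✓)  10101(✓)  10110(✓)  10111(✓)  11000(✓)  11001(✓)  11011(✓)  11110(✓)
size-2^1 implicants → -0000(✓)  -0010(✓)  -0101  0-010  0-101  000-0(✓)  0110-  1-000  1-110  10-10  100-0(✓)  101-1  1011-  110-1  1100-
size-2^2 implicants → -00-0
Unchecked terms (primes): -00-0, -0101, 0-010, 0-101, 0110-, 1-000, 1-110, 10-10, 101-1, 1011-, 110-1, 1100-
Minterm coverage:
  m0 ⊆ -00-0 [E]
  m2 ⊆ -00-0,0-010
  m5 ⊆ -0101,0-101
  m10 ⊆ 0-010 [E]
  m12 ⊆ 0110- [E]
  m13 ⊆ 0-101,0110-
  m16 ⊆ -00-0,1-000
  m18 ⊆ -00-0,10-10
  m21 ⊆ -0101,101-1
  m23 ⊆ 101-1,1011-
  m24 ⊆ 1-000,1100-
  m25 ⊆ 110-1,1100-
  m27 ⊆ 110-1 [E]
  m30 ⊆ 1-110 [E]
E = {-00-0, 0-010, 0110-, 1-110, 110-1}
Petrick residual → -0101, 1-000, 101-1
Cover = b'c'e' + b'cd'e + a'c'de' + a'bcd' + ac'd'e' + acde' + ab'ce + abc'e  |cover|=8

8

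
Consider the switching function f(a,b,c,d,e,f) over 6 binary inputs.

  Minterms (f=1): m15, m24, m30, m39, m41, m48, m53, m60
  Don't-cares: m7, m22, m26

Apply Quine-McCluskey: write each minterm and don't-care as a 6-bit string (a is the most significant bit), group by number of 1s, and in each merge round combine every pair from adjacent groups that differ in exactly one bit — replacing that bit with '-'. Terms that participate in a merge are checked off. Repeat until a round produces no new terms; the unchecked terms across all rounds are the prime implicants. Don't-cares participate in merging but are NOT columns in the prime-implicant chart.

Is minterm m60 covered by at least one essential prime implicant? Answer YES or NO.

YES

Round 0: 000111✓ 001111✓ 010110✓ 011000✓ 011010✓ 011110✓ 100111✓ 101001 110000 110101 111100
Round 1: -00111 00-111 01-110 011-10 0110-0
PIs = {-00111, 00-111, 01-110, 011-10, 0110-0, 101001, 110000, 110101, 111100}
Coverage chart:
  m15: 00-111 ←essential
  m24: 0110-0 ←essential
  m30: 01-110,011-10
  m39: -00111 ←essential
  m41: 101001 ←essential
  m48: 110000 ←essential
  m53: 110101 ←essential
  m60: 111100 ←essential
Essential: -00111, 00-111, 0110-0, 101001, 110000, 110101, 111100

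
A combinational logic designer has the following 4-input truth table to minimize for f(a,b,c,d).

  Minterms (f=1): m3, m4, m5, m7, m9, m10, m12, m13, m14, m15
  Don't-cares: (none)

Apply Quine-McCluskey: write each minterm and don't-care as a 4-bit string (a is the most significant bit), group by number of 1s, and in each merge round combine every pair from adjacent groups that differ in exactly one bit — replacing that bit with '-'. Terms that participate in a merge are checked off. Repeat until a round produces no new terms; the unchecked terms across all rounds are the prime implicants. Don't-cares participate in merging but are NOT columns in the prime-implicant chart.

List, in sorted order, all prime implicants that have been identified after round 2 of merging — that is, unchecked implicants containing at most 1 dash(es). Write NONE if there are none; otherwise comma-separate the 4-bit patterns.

0-11, 1-01, 1-10

Round 0: 0011✓ 0100✓ 0101✓ 0111✓ 1001✓ 1010✓ 1100✓ 1101✓ 1110✓ 1111✓
Round 1: -100✓ -101✓ -111✓ 0-11 01-1✓ 010-✓ 1-01 1-10 11-0✓ 11-1✓ 110-✓ 111-✓
Round 2: -1-1 -10- 11--
PIs = {-1-1, -10-, 0-11, 1-01, 1-10, 11--}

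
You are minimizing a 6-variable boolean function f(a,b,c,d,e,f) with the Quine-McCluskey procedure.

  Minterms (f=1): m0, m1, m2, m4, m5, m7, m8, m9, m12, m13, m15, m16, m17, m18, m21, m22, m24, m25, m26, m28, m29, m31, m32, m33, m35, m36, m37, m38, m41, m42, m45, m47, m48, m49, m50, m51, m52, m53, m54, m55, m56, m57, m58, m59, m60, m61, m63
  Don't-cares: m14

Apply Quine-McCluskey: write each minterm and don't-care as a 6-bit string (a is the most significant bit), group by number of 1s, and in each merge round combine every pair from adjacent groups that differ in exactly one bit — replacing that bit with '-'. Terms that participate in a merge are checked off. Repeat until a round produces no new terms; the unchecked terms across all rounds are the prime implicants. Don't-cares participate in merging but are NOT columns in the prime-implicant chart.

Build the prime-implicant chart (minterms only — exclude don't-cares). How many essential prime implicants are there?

9

[col 0] 000000*, 000001*, 000010*, 000100*, 000101*, 000111*, 001000*, 001001*, 001100*, 001101*, 001110*, 001111*, 010000*, 010001*, 010010*, 010101*, 010110*, 011000*, 011001*, 011010*, 011100*, 011101*, 011111*, 100000*, 100001*, 100011*, 100100*, 100101*, 100110*, 101001*, 101010*, 101101*, 101111*, 110000*, 110001*, 110010*, 110011*, 110100*, 110101*, 110110*, 110111*, 111000*, 111001*, 111010*, 111011*, 111100*, 111101*, 111111*
[col 1] -00000*, -00001*, -00100*, -00101*, -01001*, -01101*, -01111*, -10000*, -10001*, -10010*, -10101*, -10110*, -11000*, -11001*, -11010*, -11100*, -11101*, -11111*, 0-0000*, 0-0001*, 0-0010*, 0-0101*, 0-1000*, 0-1001*, 0-1100*, 0-1101*, 0-1111*, 00-000*, 00-001*, 00-100*, 00-101*, 00-111*, 000-00*, 000-01*, 0000-0*, 00000-*, 0001-1*, 00010-*, 001-00*, 001-01*, 00100-*, 0011-0*, 0011-1*, 00110-*, 00111-*, 01-000*, 01-001*, 01-010*, 01-101*, 010-01*, 010-10*, 0100-0*, 01000-*, 011-00*, 011-01*, 0110-0*, 01100-*, 0111-1*, 01110-*, 1-0000*, 1-0001*, 1-0011*, 1-0100*, 1-0101*, 1-0110*, 1-1001*, 1-1010, 1-1101*, 1-1111*, 10-001*, 10-101*, 100-00*, 100-01*, 1000-1*, 10000-*, 1001-0*, 10010-*, 101-01*, 1011-1*, 11-000*, 11-001*, 11-010*, 11-011*, 11-100*, 11-101*, 11-111*, 110-00*, 110-01*, 110-10*, 110-11*, 1100-0*, 1100-1*, 11000-*, 11001-*, 1101-0*, 1101-1*, 11010-*, 11011-*, 111-00*, 111-01*, 111-11*, 1110-0*, 1110-1*, 11100-*, 11101-*, 1111-1*, 11110-*
[col 2] --0000*, --0001*, --0101*, --1001*, --1101*, --1111*, -0-001*, -0-101*, -00-00*, -00-01*, -0000-*, -0010-*, -01-01*, -011-1*, -1-000*, -1-001*, -1-010*, -1-101*, -10-01*, -10-10, -100-0*, -1000-*, -11-00*, -11-01*, -110-0*, -1100-*, -111-1*, -1110-*, 0--000*, 0--001*, 0--101*, 0-0-01*, 0-00-0, 0-000-*, 0-1-00*, 0-1-01*, 0-100-*, 0-11-1*, 0-110-*, 00--00*, 00--01*, 00-00-*, 00-1-1, 00-10-*, 000-0-*, 001-0-*, 0011--, 01--01*, 01-0-0*, 01-00-*, 011-0-*, 1--001*, 1--101*, 1-0-00*, 1-0-01*, 1-00-1, 1-000-*, 1-01-0, 1-010-*, 1-1-01*, 1-11-1*, 10--01*, 100-0-*, 11--00*, 11--01*, 11--11*, 11-0-0*, 11-0-1*, 11-00-*, 11-01-*, 11-1-1*, 11-10-*, 110--0*, 110--1*, 110-0-*, 110-1-*, 1100--*, 1101--*, 111--1*, 111-0-*, 1110--*
[col 3] ---001*, ---101*, --0-01*, --000-, --1-01*, --11-1, -0--01*, -00-0-, -1--01*, -1-0-0, -1-00-, -11-0-, 0---01*, 0--00-, 0-1-0-, 00--0-, 1---01*, 1-0-0-, 11---1, 11--0-, 11-0--, 110---
[col 4] ----01
Prime implicants: ----01, --000-, --11-1, -00-0-, -1-0-0, -1-00-, -10-10, -11-0-, 0--00-, 0-00-0, 0-1-0-, 00--0-, 00-1-1, 0011--, 1-0-0-, 1-00-1, 1-01-0, 1-1010, 11---1, 11--0-, 11-0--, 110---
PI chart (minterm → PIs covering it):
  0 | --000-,-00-0-,0--00-,0-00-0,00--0-
  1 | ----01,--000-,-00-0-,0--00-,00--0-
  2 | 0-00-0  (sole → essential)
  4 | -00-0-,00--0-
  5 | ----01,-00-0-,00--0-,00-1-1
  7 | 00-1-1  (sole → essential)
  8 | 0--00-,0-1-0-,00--0-
  9 | ----01,0--00-,0-1-0-,00--0-
  12 | 0-1-0-,00--0-,0011--
  13 | ----01,--11-1,0-1-0-,00--0-,00-1-1,0011--
  15 | --11-1,00-1-1,0011--
  16 | --000-,-1-0-0,-1-00-,0--00-,0-00-0
  17 | ----01,--000-,-1-00-,0--00-
  18 | -1-0-0,-10-10,0-00-0
  21 | ----01  (sole → essential)
  22 | -10-10  (sole → essential)
  24 | -1-0-0,-1-00-,-11-0-,0--00-,0-1-0-
  25 | ----01,-1-00-,-11-0-,0--00-,0-1-0-
  26 | -1-0-0  (sole → essential)
  28 | -11-0-,0-1-0-
  29 | ----01,--11-1,-11-0-,0-1-0-
  31 | --11-1  (sole → essential)
  32 | --000-,-00-0-,1-0-0-
  33 | ----01,--000-,-00-0-,1-0-0-,1-00-1
  35 | 1-00-1  (sole → essential)
  36 | -00-0-,1-0-0-,1-01-0
  37 | ----01,-00-0-,1-0-0-
  38 | 1-01-0  (sole → essential)
  41 | ----01  (sole → essential)
  42 | 1-1010  (sole → essential)
  45 | ----01,--11-1
  47 | --11-1  (sole → essential)
  48 | --000-,-1-0-0,-1-00-,1-0-0-,11--0-,11-0--,110---
  49 | ----01,--000-,-1-00-,1-0-0-,1-00-1,11---1,11--0-,11-0--,110---
  50 | -1-0-0,-10-10,11-0--,110---
  51 | 1-00-1,11---1,11-0--,110---
  52 | 1-0-0-,1-01-0,11--0-,110---
  53 | ----01,1-0-0-,11---1,11--0-,110---
  54 | -10-10,1-01-0,110---
  55 | 11---1,110---
  56 | -1-0-0,-1-00-,-11-0-,11--0-,11-0--
  57 | ----01,-1-00-,-11-0-,11---1,11--0-,11-0--
  58 | -1-0-0,1-1010,11-0--
  59 | 11---1,11-0--
  60 | -11-0-,11--0-
  61 | ----01,--11-1,-11-0-,11---1,11--0-
  63 | --11-1,11---1
Essential prime implicants: ----01, --11-1, -1-0-0, -10-10, 0-00-0, 00-1-1, 1-00-1, 1-01-0, 1-1010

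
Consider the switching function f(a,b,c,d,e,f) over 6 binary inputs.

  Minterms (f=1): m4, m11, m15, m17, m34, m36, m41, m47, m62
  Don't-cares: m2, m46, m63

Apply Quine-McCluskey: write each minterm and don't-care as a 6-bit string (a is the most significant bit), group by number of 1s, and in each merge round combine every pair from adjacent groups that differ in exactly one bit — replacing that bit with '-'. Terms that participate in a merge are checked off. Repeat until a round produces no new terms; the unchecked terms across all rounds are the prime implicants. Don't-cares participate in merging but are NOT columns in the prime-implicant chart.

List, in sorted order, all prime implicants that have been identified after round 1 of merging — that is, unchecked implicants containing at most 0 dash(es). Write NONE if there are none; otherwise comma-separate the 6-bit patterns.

010001, 101001

Round 0: 000010✓ 000100✓ 001011✓ 001111✓ 010001 100010✓ 100100✓ 101001 101110✓ 101111✓ 111110✓ 111111✓
Round 1: -00010 -00100 -01111 001-11 1-1110✓ 1-1111✓ 10111-✓ 11111-✓
Round 2: 1-111-
PIs = {-00010, -00100, -01111, 001-11, 010001, 1-111-, 101001}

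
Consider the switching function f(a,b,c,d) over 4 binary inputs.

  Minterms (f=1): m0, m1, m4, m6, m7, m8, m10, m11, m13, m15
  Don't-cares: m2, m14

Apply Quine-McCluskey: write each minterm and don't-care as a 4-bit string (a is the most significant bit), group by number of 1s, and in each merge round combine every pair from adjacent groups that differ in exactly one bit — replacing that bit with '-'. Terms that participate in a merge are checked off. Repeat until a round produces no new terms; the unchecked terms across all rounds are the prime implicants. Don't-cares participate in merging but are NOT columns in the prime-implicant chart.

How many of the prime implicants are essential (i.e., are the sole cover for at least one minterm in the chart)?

[col 0] 0000*, 0001*, 0010*, 0100*, 0110*, 0111*, 1000*, 1010*, 1011*, 1101*, 1110*, 1111*
[col 1] -000*, -010*, -110*, -111*, 0-00*, 0-10*, 00-0*, 000-, 01-0*, 011-*, 1-10*, 1-11*, 10-0*, 101-*, 11-1, 111-*
[col 2] --10, -0-0, -11-, 0--0, 1-1-
Prime implicants: --10, -0-0, -11-, 0--0, 000-, 1-1-, 11-1
PI chart (minterm → PIs covering it):
  0 | -0-0,0--0,000-
  1 | 000-  (sole → essential)
  4 | 0--0  (sole → essential)
  6 | --10,-11-,0--0
  7 | -11-  (sole → essential)
  8 | -0-0  (sole → essential)
  10 | --10,-0-0,1-1-
  11 | 1-1-  (sole → essential)
  13 | 11-1  (sole → essential)
  15 | -11-,1-1-,11-1
Essential prime implicants: -0-0, -11-, 0--0, 000-, 1-1-, 11-1

6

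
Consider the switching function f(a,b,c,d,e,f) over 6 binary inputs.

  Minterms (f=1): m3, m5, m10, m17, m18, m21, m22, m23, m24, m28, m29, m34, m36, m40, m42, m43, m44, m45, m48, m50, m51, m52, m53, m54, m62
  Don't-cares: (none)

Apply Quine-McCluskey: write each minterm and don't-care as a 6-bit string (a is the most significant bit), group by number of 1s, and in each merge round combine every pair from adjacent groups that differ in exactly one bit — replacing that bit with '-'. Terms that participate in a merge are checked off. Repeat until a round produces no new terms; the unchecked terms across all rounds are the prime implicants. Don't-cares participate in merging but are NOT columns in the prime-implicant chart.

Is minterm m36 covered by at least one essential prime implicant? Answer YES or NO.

Round 0: 000011 000101✓ 001010✓ 010001✓ 010010✓ 010101✓ 010110✓ 010111✓ 011000✓ 011100✓ 011101✓ 100010✓ 100100✓ 101000✓ 101010✓ 101011✓ 101100✓ 101101✓ 110000✓ 110010✓ 110011✓ 110100✓ 110101✓ 110110✓ 111110✓
Round 1: -01010 -10010✓ -10101 -10110✓ 0-0101 01-101 010-01 010-10✓ 0101-1 01011- 011-00 01110- 1-0010 1-0100 10-010 10-100 101-00 1010-0 10101- 10110- 11-110 110-00✓ 110-10✓ 1100-0✓ 11001- 1101-0✓ 11010-
Round 2: -10-10 110--0
PIs = {-01010, -10-10, -10101, 0-0101, 000011, 01-101, 010-01, 0101-1, 01011-, 011-00, 01110-, 1-0010, 1-0100, 10-010, 10-100, 101-00, 1010-0, 10101-, 10110-, 11-110, 110--0, 11001-, 11010-}
Coverage chart:
  m3: 000011 ←essential
  m5: 0-0101 ←essential
  m10: -01010 ←essential
  m17: 010-01 ←essential
  m18: -10-10 ←essential
  m21: -10101,0-0101,01-101,010-01,0101-1
  m22: -10-10,01011-
  m23: 0101-1,01011-
  m24: 011-00 ←essential
  m28: 011-00,01110-
  m29: 01-101,01110-
  m34: 1-0010,10-010
  m36: 1-0100,10-100
  m40: 101-00,1010-0
  m42: -01010,10-010,1010-0,10101-
  m43: 10101- ←essential
  m44: 10-100,101-00,10110-
  m45: 10110- ←essential
  m48: 110--0 ←essential
  m50: -10-10,1-0010,110--0,11001-
  m51: 11001- ←essential
  m52: 1-0100,110--0,11010-
  m53: -10101,11010-
  m54: -10-10,11-110,110--0
  m62: 11-110 ←essential
Essential: -01010, -10-10, 0-0101, 000011, 010-01, 011-00, 10101-, 10110-, 11-110, 110--0, 11001-

NO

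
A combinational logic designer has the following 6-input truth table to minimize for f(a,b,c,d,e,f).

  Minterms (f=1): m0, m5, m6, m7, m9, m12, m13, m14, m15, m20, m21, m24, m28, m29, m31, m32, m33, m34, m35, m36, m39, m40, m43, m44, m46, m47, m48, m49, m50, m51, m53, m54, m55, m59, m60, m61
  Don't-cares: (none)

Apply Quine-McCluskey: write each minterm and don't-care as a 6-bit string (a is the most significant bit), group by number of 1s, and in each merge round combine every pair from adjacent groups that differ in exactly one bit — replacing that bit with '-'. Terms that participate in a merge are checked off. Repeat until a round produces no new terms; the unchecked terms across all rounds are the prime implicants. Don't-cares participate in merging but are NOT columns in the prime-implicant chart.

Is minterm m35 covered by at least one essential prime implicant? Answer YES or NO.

YES

size-2^0 implicants → 000000(✓)  000101(✓)  000110(✓)  000111(✓)  001001(✓)  001100(✓)  001101(✓)  001110(✓)  001111(✓)  010100(✓)  010101(✓)  011000(✓)  011100(✓)  011101(✓)  011111(✓)  100000(✓)  100001(✓)  100010(✓)  100011(✓)  100100(✓)  100111(✓)  101000(✓)  101011(✓)  101100(✓)  101110(✓)  101111(✓)  110000(✓)  110001(✓)  110010(✓)  110011(✓)  110101(✓)  110110(✓)  110111(✓)  111011(✓)  111100(✓)  111101(✓)
size-2^1 implicants → -00000  -00111(✓)  -01100(✓)  -01110(✓)  -01111(✓)  -10101(✓)  -11100(✓)  -11101(✓)  0-0101(✓)  0-1100(✓)  0-1101(✓)  0-1111(✓)  00-101(✓)  00-110(✓)  00-111(✓)  0001-1(✓)  00011-(✓)  001-01  0011-0(✓)  0011-1(✓)  00110-(✓)  00111-(✓)  01-100(✓)  01-101(✓)  01010-(✓)  011-00  0111-1(✓)  01110-(✓)  1-0000(✓)  1-0001(✓)  1-0010(✓)  1-0011(✓)  1-0111(✓)  1-1011(✓)  1-1100(✓)  10-000(✓)  10-011(✓)  10-100(✓)  10-111(✓)  100-00(✓)  100-11(✓)  1000-0(✓)  1000-1(✓)  10000-(✓)  10001-(✓)  101-00(✓)  101-11(✓)  1011-0(✓)  10111-(✓)  11-011(✓)  11-101(✓)  110-01(✓)  110-10(✓)  110-11(✓)  1100-0(✓)  1100-1(✓)  11000-(✓)  11001-(✓)  1101-1(✓)  11011-(✓)  11110-(✓)
size-2^2 implicants → --1100  -0-111  -011-0  -0111-  -1-101  -1110-  0--101  0-11-1  0-110-  00-1-1  00-11-  0011--  01-10-  1--011  1-0-11  1-00-0(✓)  1-00-1(✓)  1-000-(✓)  1-001-(✓)  10--00  10--11  1000--(✓)  110--1  110-1-  1100--(✓)
size-2^3 implicants → 1-00--
Unchecked terms (primes): --1100, -0-111, -00000, -011-0, -0111-, -1-101, -1110-, 0--101, 0-11-1, 0-110-, 00-1-1, 00-11-, 001-01, 0011--, 01-10-, 011-00, 1--011, 1-0-11, 1-00--, 10--00, 10--11, 110--1, 110-1-
Minterm coverage:
  m0 ⊆ -00000 [E]
  m5 ⊆ 0--101,00-1-1
  m6 ⊆ 00-11- [E]
  m7 ⊆ -0-111,00-1-1,00-11-
  m9 ⊆ 001-01 [E]
  m12 ⊆ --1100,-011-0,0-110-,0011--
  m13 ⊆ 0--101,0-11-1,0-110-,00-1-1,001-01,0011--
  m14 ⊆ -011-0,-0111-,00-11-,0011--
  m15 ⊆ -0-111,-0111-,0-11-1,00-1-1,00-11-,0011--
  m20 ⊆ 01-10- [E]
  m21 ⊆ -1-101,0--101,01-10-
  m24 ⊆ 011-00 [E]
  m28 ⊆ --1100,-1110-,0-110-,01-10-,011-00
  m29 ⊆ -1-101,-1110-,0--101,0-11-1,0-110-,01-10-
  m31 ⊆ 0-11-1 [E]
  m32 ⊆ -00000,1-00--,10--00
  m33 ⊆ 1-00-- [E]
  m34 ⊆ 1-00-- [E]
  m35 ⊆ 1--011,1-0-11,1-00--,10--11
  m36 ⊆ 10--00 [E]
  m39 ⊆ -0-111,1-0-11,10--11
  m40 ⊆ 10--00 [E]
  m43 ⊆ 1--011,10--11
  m44 ⊆ --1100,-011-0,10--00
  m46 ⊆ -011-0,-0111-
  m47 ⊆ -0-111,-0111-,10--11
  m48 ⊆ 1-00-- [E]
  m49 ⊆ 1-00--,110--1
  m50 ⊆ 1-00--,110-1-
  m51 ⊆ 1--011,1-0-11,1-00--,110--1,110-1-
  m53 ⊆ -1-101,110--1
  m54 ⊆ 110-1- [E]
  m55 ⊆ 1-0-11,110--1,110-1-
  m59 ⊆ 1--011 [E]
  m60 ⊆ --1100,-1110-
  m61 ⊆ -1-101,-1110-
E = {-00000, 0-11-1, 00-11-, 001-01, 01-10-, 011-00, 1--011, 1-00--, 10--00, 110-1-}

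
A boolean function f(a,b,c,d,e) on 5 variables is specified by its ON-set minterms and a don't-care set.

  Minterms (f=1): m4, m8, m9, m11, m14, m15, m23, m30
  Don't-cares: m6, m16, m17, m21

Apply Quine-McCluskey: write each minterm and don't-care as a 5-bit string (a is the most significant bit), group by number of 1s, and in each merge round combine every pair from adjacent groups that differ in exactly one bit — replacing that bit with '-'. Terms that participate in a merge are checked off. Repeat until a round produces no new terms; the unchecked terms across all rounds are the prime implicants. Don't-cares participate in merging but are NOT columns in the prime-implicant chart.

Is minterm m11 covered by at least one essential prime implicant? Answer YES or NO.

size-2^0 implicants → 00100(✓)  00110(✓)  01000(✓)  01001(✓)  01011(✓)  01110(✓)  01111(✓)  10000(✓)  10001(✓)  10101(✓)  10111(✓)  11110(✓)
size-2^1 implicants → -1110  0-110  001-0  01-11  010-1  0100-  0111-  10-01  1000-  101-1
Unchecked terms (primes): -1110, 0-110, 001-0, 01-11, 010-1, 0100-, 0111-, 10-01, 1000-, 101-1
Minterm coverage:
  m4 ⊆ 001-0 [E]
  m8 ⊆ 0100- [E]
  m9 ⊆ 010-1,0100-
  m11 ⊆ 01-11,010-1
  m14 ⊆ -1110,0-110,0111-
  m15 ⊆ 01-11,0111-
  m23 ⊆ 101-1 [E]
  m30 ⊆ -1110 [E]
E = {-1110, 001-0, 0100-, 101-1}

NO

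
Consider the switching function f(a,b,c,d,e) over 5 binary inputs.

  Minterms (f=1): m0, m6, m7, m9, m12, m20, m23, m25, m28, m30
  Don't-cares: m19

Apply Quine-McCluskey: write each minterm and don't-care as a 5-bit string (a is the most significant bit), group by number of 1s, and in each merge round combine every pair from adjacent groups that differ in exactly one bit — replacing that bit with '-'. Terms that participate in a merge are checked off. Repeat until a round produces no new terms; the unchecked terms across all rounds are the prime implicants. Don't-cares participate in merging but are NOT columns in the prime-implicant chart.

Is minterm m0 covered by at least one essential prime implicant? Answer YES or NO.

[col 0] 00000, 00110*, 00111*, 01001*, 01100*, 10011*, 10100*, 10111*, 11001*, 11100*, 11110*
[col 1] -0111, -1001, -1100, 0011-, 1-100, 10-11, 111-0
Prime implicants: -0111, -1001, -1100, 00000, 0011-, 1-100, 10-11, 111-0
PI chart (minterm → PIs covering it):
  0 | 00000  (sole → essential)
  6 | 0011-  (sole → essential)
  7 | -0111,0011-
  9 | -1001  (sole → essential)
  12 | -1100  (sole → essential)
  20 | 1-100  (sole → essential)
  23 | -0111,10-11
  25 | -1001  (sole → essential)
  28 | -1100,1-100,111-0
  30 | 111-0  (sole → essential)
Essential prime implicants: -1001, -1100, 00000, 0011-, 1-100, 111-0

YES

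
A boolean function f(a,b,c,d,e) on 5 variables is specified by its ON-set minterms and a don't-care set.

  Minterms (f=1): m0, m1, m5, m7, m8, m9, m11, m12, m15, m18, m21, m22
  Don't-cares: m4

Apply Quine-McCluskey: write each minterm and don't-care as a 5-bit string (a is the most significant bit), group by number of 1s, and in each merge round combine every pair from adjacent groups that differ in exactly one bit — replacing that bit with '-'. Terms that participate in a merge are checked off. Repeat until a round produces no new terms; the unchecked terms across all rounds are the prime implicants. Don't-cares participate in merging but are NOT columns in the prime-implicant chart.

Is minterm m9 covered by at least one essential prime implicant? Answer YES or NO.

[col 0] 00000*, 00001*, 00100*, 00101*, 00111*, 01000*, 01001*, 01011*, 01100*, 01111*, 10010*, 10101*, 10110*
[col 1] -0101, 0-000*, 0-001*, 0-100*, 0-111, 00-00*, 00-01*, 0000-*, 001-1, 0010-*, 01-00*, 01-11, 010-1, 0100-*, 10-10
[col 2] 0--00, 0-00-, 00-0-
Prime implicants: -0101, 0--00, 0-00-, 0-111, 00-0-, 001-1, 01-11, 010-1, 10-10
PI chart (minterm → PIs covering it):
  0 | 0--00,0-00-,00-0-
  1 | 0-00-,00-0-
  5 | -0101,00-0-,001-1
  7 | 0-111,001-1
  8 | 0--00,0-00-
  9 | 0-00-,010-1
  11 | 01-11,010-1
  12 | 0--00  (sole → essential)
  15 | 0-111,01-11
  18 | 10-10  (sole → essential)
  21 | -0101  (sole → essential)
  22 | 10-10  (sole → essential)
Essential prime implicants: -0101, 0--00, 10-10

NO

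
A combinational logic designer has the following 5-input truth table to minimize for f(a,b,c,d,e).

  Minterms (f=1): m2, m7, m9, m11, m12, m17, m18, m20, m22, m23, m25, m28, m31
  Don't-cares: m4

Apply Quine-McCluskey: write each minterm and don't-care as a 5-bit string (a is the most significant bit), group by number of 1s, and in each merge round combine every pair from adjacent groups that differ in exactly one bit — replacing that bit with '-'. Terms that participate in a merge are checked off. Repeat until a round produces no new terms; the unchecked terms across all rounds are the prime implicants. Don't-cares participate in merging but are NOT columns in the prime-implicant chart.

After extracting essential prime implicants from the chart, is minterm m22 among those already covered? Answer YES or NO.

[col 0] 00010*, 00100*, 00111*, 01001*, 01011*, 01100*, 10001*, 10010*, 10100*, 10110*, 10111*, 11001*, 11100*, 11111*
[col 1] -0010, -0100*, -0111, -1001, -1100*, 0-100*, 010-1, 1-001, 1-100*, 1-111, 10-10, 101-0, 1011-
[col 2] --100
Prime implicants: --100, -0010, -0111, -1001, 010-1, 1-001, 1-111, 10-10, 101-0, 1011-
PI chart (minterm → PIs covering it):
  2 | -0010  (sole → essential)
  7 | -0111  (sole → essential)
  9 | -1001,010-1
  11 | 010-1  (sole → essential)
  12 | --100  (sole → essential)
  17 | 1-001  (sole → essential)
  18 | -0010,10-10
  20 | --100,101-0
  22 | 10-10,101-0,1011-
  23 | -0111,1-111,1011-
  25 | -1001,1-001
  28 | --100  (sole → essential)
  31 | 1-111  (sole → essential)
Essential prime implicants: --100, -0010, -0111, 010-1, 1-001, 1-111

NO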